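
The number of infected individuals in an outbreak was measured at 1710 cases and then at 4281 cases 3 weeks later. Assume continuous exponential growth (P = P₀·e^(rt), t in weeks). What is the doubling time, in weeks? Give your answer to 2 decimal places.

r = ln(4281/1710) / 3 = ln(2.50351) / 3 ≈ 0.305898 per week
doubling time = ln 2 / |r| = 0.69315 / 0.305898

doubling time ≈ 2.27 weeks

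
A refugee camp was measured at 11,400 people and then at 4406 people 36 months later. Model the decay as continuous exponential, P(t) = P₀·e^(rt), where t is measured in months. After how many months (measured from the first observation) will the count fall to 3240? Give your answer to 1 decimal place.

r = ln(4406/11400) / 36 ≈ -0.026407 per month
t = ln(3240/11400) / r = -1.25804 / -0.026407 ≈ 47.641

t ≈ 47.6 months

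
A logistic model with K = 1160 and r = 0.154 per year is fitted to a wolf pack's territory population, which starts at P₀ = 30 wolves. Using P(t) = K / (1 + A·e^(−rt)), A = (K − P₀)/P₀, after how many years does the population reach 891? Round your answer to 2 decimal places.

A = (1160 − 30)/30 = 37.66667
891 = 1160/(1 + 37.66667·e^(−0.154t)) → 1 + 37.66667·e^(−0.154t) = 1.30191
e^(−0.154t) = 0.008015 → t = ln(124.76208)/0.154 = 4.82641/0.154

t ≈ 31.34 years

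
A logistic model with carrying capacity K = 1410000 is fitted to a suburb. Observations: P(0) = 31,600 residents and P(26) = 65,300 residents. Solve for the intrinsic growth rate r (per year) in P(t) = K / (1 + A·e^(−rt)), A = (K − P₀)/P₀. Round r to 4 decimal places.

r ≈ 0.0289 per year

A = (1410000 − 31600)/31600 = 43.62025
65300 = 1410000/(1 + 43.62025·e^(−r·26)) → e^(−26r) = (21.59265 − 1)/43.62025 = 0.472089
r = −ln(0.472089)/26 = 0.75059/26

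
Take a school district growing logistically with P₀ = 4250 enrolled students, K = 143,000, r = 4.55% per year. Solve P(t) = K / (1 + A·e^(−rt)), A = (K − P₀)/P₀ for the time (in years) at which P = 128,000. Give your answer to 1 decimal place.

A = (143000 − 4250)/4250 = 32.64706
128000 = 143000/(1 + 32.64706·e^(−0.0455t)) → 1 + 32.64706·e^(−0.0455t) = 1.11719
e^(−0.0455t) = 0.00359 → t = ln(278.58824)/0.0455 = 5.62973/0.0455

t ≈ 123.7 years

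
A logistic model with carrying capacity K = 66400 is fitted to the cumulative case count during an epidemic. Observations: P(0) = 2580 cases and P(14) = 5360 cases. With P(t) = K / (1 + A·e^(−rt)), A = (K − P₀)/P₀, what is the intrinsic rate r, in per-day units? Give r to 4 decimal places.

r ≈ 0.0554 per day

A = (66400 − 2580)/2580 = 24.73643
5360 = 66400/(1 + 24.73643·e^(−r·14)) → e^(−14r) = (12.38806 − 1)/24.73643 = 0.460376
r = −ln(0.460376)/14 = 0.77571/14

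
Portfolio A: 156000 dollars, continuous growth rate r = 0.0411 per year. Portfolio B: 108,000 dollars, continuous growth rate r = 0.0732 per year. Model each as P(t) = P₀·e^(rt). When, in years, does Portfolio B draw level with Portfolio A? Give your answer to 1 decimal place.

156000·e^(0.0411t) = 108000·e^(0.0732t)
156000/108000 = e^((0.0732 − 0.0411)t) → ln(1.44444) = 0.0321·t
t = 0.36772 / 0.0321

t ≈ 11.5 years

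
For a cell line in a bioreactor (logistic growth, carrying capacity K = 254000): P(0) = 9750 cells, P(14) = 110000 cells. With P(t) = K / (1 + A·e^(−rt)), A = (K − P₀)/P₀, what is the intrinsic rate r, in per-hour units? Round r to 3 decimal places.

A = (254000 − 9750)/9750 = 25.05128
110000 = 254000/(1 + 25.05128·e^(−r·14)) → e^(−14r) = (2.30909 − 1)/25.05128 = 0.052256
r = −ln(0.052256)/14 = 2.95159/14

r ≈ 0.211 per hour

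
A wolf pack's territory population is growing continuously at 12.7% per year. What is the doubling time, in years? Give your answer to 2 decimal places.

doubling time ≈ 5.46 years

doubling time = ln(2) / |r| = 0.69315 / 0.127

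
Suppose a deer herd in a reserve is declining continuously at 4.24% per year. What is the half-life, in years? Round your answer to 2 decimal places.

half-life = ln(2) / |r| = 0.69315 / 0.0424

half-life ≈ 16.35 years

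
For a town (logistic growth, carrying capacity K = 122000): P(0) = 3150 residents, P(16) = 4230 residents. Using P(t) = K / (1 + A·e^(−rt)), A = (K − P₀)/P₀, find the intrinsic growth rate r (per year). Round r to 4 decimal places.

A = (122000 − 3150)/3150 = 37.73016
4230 = 122000/(1 + 37.73016·e^(−r·16)) → e^(−16r) = (28.84161 − 1)/37.73016 = 0.737914
r = −ln(0.737914)/16 = 0.30393/16

r ≈ 0.0190 per year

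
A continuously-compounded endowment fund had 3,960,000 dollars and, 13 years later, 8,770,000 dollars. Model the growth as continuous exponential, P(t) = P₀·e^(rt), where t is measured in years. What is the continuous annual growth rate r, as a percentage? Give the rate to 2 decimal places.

r ≈ 6.12% per year

8770000 = 3960000 · e^(r·13)
e^(13r) = 8770000/3960000 = 2.21465
r = ln(2.21465) / 13 = 0.79509 / 13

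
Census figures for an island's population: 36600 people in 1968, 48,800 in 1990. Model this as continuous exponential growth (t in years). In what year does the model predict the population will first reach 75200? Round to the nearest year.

year 2023

r = ln(48800/36600) / 22 = 0.28768/22 ≈ 0.013076 per year
t = ln(75200/36600) / r = 0.7201/0.013076 ≈ 55.07 years after 1968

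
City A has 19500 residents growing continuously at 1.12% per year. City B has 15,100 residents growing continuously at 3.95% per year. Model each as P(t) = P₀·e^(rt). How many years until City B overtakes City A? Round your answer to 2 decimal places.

19500·e^(0.0112t) = 15100·e^(0.0395t)
19500/15100 = e^((0.0395 − 0.0112)t) → ln(1.29139) = 0.0283·t
t = 0.25572 / 0.0283

t ≈ 9.04 years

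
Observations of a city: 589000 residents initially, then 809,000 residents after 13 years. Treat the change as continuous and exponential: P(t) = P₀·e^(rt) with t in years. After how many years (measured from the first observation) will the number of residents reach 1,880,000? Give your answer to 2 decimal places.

t ≈ 47.54 years

r = ln(809000/589000) / 13 ≈ 0.024413 per year
t = ln(1880000/589000) / r = 1.1606 / 0.024413 ≈ 47.54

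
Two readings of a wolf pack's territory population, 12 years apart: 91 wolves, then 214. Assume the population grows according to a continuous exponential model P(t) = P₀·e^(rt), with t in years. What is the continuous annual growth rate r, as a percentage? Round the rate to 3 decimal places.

r ≈ 7.126% per year

214 = 91 · e^(r·12)
e^(12r) = 214/91 = 2.35165
r = ln(2.35165) / 12 = 0.85512 / 12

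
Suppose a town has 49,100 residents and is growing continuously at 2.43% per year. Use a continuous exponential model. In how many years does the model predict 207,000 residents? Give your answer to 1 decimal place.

t ≈ 59.2 years

207000 = 49100 · e^(0.0243·t)
t = ln(207000/49100) / 0.0243 = ln(4.21589) / 0.0243 = 1.43886 / 0.0243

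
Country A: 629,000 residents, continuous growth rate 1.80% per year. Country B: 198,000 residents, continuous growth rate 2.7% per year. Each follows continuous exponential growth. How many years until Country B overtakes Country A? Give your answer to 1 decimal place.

629000·e^(0.018t) = 198000·e^(0.027t)
629000/198000 = e^((0.027 − 0.018)t) → ln(3.17677) = 0.009·t
t = 1.15586 / 0.009

t ≈ 128.4 years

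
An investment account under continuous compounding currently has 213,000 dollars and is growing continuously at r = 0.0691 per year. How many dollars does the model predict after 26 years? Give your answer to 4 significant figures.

P(26) = 213000 · e^(0.0691·26) = 213000 · e^(1.7966)
= 213000 · 6.02911 ≈ 1284201.19

≈ 1,284,000 dollars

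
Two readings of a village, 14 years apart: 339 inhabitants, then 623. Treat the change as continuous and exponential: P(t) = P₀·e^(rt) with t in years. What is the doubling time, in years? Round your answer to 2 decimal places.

r = ln(623/339) / 14 = ln(1.83776) / 14 ≈ 0.043468 per year
doubling time = ln 2 / |r| = 0.69315 / 0.043468

doubling time ≈ 15.95 years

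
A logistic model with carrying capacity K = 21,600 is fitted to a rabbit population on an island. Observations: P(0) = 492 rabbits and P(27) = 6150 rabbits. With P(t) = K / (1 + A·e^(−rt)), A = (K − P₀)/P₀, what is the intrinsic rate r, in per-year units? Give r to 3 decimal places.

r ≈ 0.105 per year

A = (21600 − 492)/492 = 42.90244
6150 = 21600/(1 + 42.90244·e^(−r·27)) → e^(−27r) = (3.5122 − 1)/42.90244 = 0.058556
r = −ln(0.058556)/27 = 2.83777/27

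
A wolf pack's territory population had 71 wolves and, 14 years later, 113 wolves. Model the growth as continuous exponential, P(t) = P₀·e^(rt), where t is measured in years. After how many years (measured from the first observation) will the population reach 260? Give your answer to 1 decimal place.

t ≈ 39.1 years

r = ln(113/71) / 14 ≈ 0.033193 per year
t = ln(260/71) / r = 1.298 / 0.033193 ≈ 39.104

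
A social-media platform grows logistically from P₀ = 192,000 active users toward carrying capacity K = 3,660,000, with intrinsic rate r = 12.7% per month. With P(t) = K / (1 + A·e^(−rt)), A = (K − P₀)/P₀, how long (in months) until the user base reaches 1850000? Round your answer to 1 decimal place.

A = (3660000 − 192000)/192000 = 18.0625
1850000 = 3660000/(1 + 18.0625·e^(−0.127t)) → 1 + 18.0625·e^(−0.127t) = 1.97838
e^(−0.127t) = 0.054166 → t = ln(18.46167)/0.127 = 2.9157/0.127

t ≈ 23.0 months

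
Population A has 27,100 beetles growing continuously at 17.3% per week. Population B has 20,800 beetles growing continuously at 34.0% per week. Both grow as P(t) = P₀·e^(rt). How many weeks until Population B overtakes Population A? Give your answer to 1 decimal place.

27100·e^(0.173t) = 20800·e^(0.34t)
27100/20800 = e^((0.34 − 0.173)t) → ln(1.30288) = 0.167·t
t = 0.26458 / 0.167

t ≈ 1.6 weeks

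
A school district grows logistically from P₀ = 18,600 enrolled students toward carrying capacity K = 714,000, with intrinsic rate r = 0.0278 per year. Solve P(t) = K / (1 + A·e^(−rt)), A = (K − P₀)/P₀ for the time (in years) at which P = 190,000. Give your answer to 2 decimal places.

t ≈ 93.77 years

A = (714000 − 18600)/18600 = 37.3871
190000 = 714000/(1 + 37.3871·e^(−0.0278t)) → 1 + 37.3871·e^(−0.0278t) = 3.75789
e^(−0.0278t) = 0.073766 → t = ln(13.55639)/0.0278 = 2.60686/0.0278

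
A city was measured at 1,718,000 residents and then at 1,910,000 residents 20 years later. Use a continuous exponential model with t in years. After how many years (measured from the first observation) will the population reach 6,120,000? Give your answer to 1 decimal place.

r = ln(1910000/1718000) / 20 ≈ 0.005297 per year
t = ln(6120000/1718000) / r = 1.2704 / 0.005297 ≈ 239.829

t ≈ 239.8 years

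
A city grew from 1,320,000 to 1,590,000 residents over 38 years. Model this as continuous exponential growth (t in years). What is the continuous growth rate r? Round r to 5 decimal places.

1590000 = 1320000 · e^(r·38)
e^(38r) = 1590000/1320000 = 1.20455
r = ln(1.20455) / 38 = 0.1861 / 38

r ≈ 0.00490 per year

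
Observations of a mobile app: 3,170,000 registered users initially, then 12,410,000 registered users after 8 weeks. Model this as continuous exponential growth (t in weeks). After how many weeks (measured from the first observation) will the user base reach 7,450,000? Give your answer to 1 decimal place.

t ≈ 5.0 weeks

r = ln(12410000/3170000) / 8 ≈ 0.170596 per week
t = ln(7450000/3170000) / r = 0.85448 / 0.170596 ≈ 5.009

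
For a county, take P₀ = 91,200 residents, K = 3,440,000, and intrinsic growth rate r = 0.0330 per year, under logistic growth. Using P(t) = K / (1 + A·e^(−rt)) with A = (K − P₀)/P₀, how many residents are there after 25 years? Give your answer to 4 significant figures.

A = (3440000 − 91200)/91200 = 36.7193
P(25) = 3440000 / (1 + 36.7193·e^(−0.033·25)) = 3440000 / (1 + 36.7193·0.438235)
= 3440000 / 17.09168 ≈ 201267.5

≈ 201,300 residents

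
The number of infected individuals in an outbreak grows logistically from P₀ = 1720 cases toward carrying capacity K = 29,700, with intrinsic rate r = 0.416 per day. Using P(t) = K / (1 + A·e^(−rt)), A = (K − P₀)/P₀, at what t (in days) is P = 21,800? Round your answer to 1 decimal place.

A = (29700 − 1720)/1720 = 16.26744
21800 = 29700/(1 + 16.26744·e^(−0.416t)) → 1 + 16.26744·e^(−0.416t) = 1.36239
e^(−0.416t) = 0.022277 → t = ln(44.8899)/0.416 = 3.80421/0.416

t ≈ 9.1 days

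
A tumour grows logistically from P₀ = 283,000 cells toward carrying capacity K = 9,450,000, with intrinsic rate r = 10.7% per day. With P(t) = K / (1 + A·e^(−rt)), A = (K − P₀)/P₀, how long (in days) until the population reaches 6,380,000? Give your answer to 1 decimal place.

t ≈ 39.3 days

A = (9450000 − 283000)/283000 = 32.39223
6380000 = 9450000/(1 + 32.39223·e^(−0.107t)) → 1 + 32.39223·e^(−0.107t) = 1.48119
e^(−0.107t) = 0.014855 → t = ln(67.31674)/0.107 = 4.20941/0.107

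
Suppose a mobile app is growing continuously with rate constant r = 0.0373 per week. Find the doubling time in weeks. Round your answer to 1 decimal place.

doubling time = ln(2) / |r| = 0.69315 / 0.0373

doubling time ≈ 18.6 weeks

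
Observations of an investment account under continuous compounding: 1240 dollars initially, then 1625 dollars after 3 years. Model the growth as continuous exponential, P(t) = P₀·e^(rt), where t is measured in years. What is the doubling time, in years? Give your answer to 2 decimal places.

doubling time ≈ 7.69 years

r = ln(1625/1240) / 3 = ln(1.31048) / 3 ≈ 0.090132 per year
doubling time = ln 2 / |r| = 0.69315 / 0.090132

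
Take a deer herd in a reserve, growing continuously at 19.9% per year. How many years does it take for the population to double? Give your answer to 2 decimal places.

doubling time = ln(2) / |r| = 0.69315 / 0.199

doubling time ≈ 3.48 years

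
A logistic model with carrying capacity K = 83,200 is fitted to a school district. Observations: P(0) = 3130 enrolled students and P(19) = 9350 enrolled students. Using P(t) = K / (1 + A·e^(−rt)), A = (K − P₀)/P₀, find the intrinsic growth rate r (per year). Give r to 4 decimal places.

r ≈ 0.0619 per year

A = (83200 − 3130)/3130 = 25.58147
9350 = 83200/(1 + 25.58147·e^(−r·19)) → e^(−19r) = (8.8984 − 1)/25.58147 = 0.308755
r = −ln(0.308755)/19 = 1.17521/19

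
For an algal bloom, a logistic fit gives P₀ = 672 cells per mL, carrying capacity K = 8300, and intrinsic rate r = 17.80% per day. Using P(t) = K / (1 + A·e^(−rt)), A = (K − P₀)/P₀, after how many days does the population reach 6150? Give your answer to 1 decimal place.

A = (8300 − 672)/672 = 11.35119
6150 = 8300/(1 + 11.35119·e^(−0.178t)) → 1 + 11.35119·e^(−0.178t) = 1.34959
e^(−0.178t) = 0.030798 → t = ln(32.46968)/0.178 = 3.48031/0.178

t ≈ 19.6 days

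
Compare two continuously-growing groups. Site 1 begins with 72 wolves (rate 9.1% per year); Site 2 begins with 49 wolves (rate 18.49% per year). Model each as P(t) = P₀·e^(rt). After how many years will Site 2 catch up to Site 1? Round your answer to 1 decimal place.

72·e^(0.091t) = 49·e^(0.1849t)
72/49 = e^((0.1849 − 0.091)t) → ln(1.46939) = 0.0939·t
t = 0.38485 / 0.0939

t ≈ 4.1 years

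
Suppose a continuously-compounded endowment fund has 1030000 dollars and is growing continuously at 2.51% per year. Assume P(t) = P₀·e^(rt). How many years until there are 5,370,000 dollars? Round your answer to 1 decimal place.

t ≈ 65.8 years

5370000 = 1030000 · e^(0.0251·t)
t = ln(5370000/1030000) / 0.0251 = ln(5.21359) / 0.0251 = 1.65127 / 0.0251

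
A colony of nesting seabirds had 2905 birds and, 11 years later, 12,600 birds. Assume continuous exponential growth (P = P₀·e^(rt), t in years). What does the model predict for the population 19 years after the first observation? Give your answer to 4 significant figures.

r = ln(12600/2905) / 11 ≈ 0.133388 per year
P(19) = 2905 · e^(0.133388·19) = 2905 · 12.60841 ≈ 36627.43

≈ 36,630 birds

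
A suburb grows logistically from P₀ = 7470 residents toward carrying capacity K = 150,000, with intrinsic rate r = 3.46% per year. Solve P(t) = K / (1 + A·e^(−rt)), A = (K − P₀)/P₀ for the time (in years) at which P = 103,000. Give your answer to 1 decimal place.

t ≈ 107.9 years

A = (150000 − 7470)/7470 = 19.08032
103000 = 150000/(1 + 19.08032·e^(−0.0346t)) → 1 + 19.08032·e^(−0.0346t) = 1.45631
e^(−0.0346t) = 0.023915 → t = ln(41.81432)/0.0346 = 3.73324/0.0346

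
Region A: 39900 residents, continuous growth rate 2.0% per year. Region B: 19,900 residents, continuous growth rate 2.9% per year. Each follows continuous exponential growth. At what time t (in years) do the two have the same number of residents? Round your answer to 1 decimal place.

39900·e^(0.02t) = 19900·e^(0.029t)
39900/19900 = e^((0.029 − 0.02)t) → ln(2.00503) = 0.009·t
t = 0.69566 / 0.009

t ≈ 77.3 years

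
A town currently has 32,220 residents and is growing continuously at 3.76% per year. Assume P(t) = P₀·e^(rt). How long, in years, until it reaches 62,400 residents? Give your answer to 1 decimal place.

t ≈ 17.6 years

62400 = 32220 · e^(0.0376·t)
t = ln(62400/32220) / 0.0376 = ln(1.93669) / 0.0376 = 0.66098 / 0.0376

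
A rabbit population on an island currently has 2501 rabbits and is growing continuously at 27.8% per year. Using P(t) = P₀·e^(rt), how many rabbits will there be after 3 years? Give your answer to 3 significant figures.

≈ 5,760 rabbits

P(3) = 2501 · e^(0.278·3) = 2501 · e^(0.834)
= 2501 · 2.30251 ≈ 5758.58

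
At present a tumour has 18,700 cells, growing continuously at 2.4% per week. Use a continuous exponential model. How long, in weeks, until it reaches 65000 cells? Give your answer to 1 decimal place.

65000 = 18700 · e^(0.024·t)
t = ln(65000/18700) / 0.024 = ln(3.47594) / 0.024 = 1.24586 / 0.024

t ≈ 51.9 weeks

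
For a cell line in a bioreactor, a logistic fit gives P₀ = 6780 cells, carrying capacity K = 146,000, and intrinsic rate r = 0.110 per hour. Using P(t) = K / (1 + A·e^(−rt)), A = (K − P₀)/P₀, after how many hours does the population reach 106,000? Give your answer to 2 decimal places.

t ≈ 36.33 hours

A = (146000 − 6780)/6780 = 20.53392
106000 = 146000/(1 + 20.53392·e^(−0.11t)) → 1 + 20.53392·e^(−0.11t) = 1.37736
e^(−0.11t) = 0.018377 → t = ln(54.4149)/0.11 = 3.99664/0.11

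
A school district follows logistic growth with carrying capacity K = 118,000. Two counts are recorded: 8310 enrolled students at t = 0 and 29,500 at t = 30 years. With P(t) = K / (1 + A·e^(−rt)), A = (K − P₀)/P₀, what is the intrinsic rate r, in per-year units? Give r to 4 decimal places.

A = (118000 − 8310)/8310 = 13.19976
29500 = 118000/(1 + 13.19976·e^(−r·30)) → e^(−30r) = (4 − 1)/13.19976 = 0.227277
r = −ln(0.227277)/30 = 1.48159/30

r ≈ 0.0494 per year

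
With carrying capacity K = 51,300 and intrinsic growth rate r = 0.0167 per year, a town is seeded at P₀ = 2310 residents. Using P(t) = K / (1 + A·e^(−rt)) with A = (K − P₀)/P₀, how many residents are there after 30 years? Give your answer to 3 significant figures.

≈ 3,700 residents

A = (51300 − 2310)/2310 = 21.20779
P(30) = 51300 / (1 + 21.20779·e^(−0.0167·30)) = 51300 / (1 + 21.20779·0.605924)
= 51300 / 13.85032 ≈ 3703.89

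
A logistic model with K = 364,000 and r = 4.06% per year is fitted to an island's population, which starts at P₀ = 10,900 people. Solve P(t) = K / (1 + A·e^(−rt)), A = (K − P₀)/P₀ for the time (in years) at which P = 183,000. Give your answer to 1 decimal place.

t ≈ 85.9 years

A = (364000 − 10900)/10900 = 32.3945
183000 = 364000/(1 + 32.3945·e^(−0.0406t)) → 1 + 32.3945·e^(−0.0406t) = 1.98907
e^(−0.0406t) = 0.030532 → t = ln(32.75245)/0.0406 = 3.48898/0.0406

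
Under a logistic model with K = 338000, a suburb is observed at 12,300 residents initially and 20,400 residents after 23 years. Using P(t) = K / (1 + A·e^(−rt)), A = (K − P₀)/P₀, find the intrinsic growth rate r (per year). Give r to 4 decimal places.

A = (338000 − 12300)/12300 = 26.47967
20400 = 338000/(1 + 26.47967·e^(−r·23)) → e^(−23r) = (16.56863 − 1)/26.47967 = 0.587946
r = −ln(0.587946)/23 = 0.53112/23

r ≈ 0.0231 per year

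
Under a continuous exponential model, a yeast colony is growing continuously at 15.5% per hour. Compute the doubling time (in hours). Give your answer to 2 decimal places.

doubling time = ln(2) / |r| = 0.69315 / 0.155

doubling time ≈ 4.47 hours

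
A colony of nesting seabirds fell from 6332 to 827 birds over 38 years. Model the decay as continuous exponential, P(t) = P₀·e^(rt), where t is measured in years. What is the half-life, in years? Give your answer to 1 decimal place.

half-life ≈ 12.9 years

r = ln(827/6332) / 38 = ln(0.13061) / 38 ≈ -0.053568 per year
half-life = ln 2 / |r| = 0.69315 / 0.053568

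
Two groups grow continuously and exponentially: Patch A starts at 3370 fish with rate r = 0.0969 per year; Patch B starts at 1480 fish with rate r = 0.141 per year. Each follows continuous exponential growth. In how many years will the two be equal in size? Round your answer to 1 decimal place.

3370·e^(0.0969t) = 1480·e^(0.141t)
3370/1480 = e^((0.141 − 0.0969)t) → ln(2.27703) = 0.0441·t
t = 0.82287 / 0.0441

t ≈ 18.7 years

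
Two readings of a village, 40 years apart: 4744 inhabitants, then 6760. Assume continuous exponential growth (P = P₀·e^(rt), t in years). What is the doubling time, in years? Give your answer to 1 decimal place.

doubling time ≈ 78.3 years

r = ln(6760/4744) / 40 = ln(1.42496) / 40 ≈ 0.008854 per year
doubling time = ln 2 / |r| = 0.69315 / 0.008854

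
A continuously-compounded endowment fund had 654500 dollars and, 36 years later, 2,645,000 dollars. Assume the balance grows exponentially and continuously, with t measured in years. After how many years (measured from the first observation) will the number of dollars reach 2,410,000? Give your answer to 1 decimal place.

t ≈ 33.6 years

r = ln(2645000/654500) / 36 ≈ 0.038793 per year
t = ln(2410000/654500) / r = 1.30351 / 0.038793 ≈ 33.602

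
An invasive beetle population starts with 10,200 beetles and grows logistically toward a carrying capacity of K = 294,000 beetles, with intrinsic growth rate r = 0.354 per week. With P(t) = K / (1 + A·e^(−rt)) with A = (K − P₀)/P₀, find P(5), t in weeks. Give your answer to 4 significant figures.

A = (294000 − 10200)/10200 = 27.82353
P(5) = 294000 / (1 + 27.82353·e^(−0.354·5)) = 294000 / (1 + 27.82353·0.170333)
= 294000 / 5.73926 ≈ 51226.07

≈ 51,230 beetles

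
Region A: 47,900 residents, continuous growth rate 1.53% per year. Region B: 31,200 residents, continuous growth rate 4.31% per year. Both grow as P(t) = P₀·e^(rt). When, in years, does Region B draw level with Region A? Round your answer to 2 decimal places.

t ≈ 15.42 years

47900·e^(0.0153t) = 31200·e^(0.0431t)
47900/31200 = e^((0.0431 − 0.0153)t) → ln(1.53526) = 0.0278·t
t = 0.4287 / 0.0278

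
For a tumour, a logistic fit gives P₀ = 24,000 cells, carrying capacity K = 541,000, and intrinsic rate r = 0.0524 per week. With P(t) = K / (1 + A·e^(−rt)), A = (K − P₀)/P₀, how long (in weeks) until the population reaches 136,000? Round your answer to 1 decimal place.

t ≈ 37.8 weeks

A = (541000 − 24000)/24000 = 21.54167
136000 = 541000/(1 + 21.54167·e^(−0.0524t)) → 1 + 21.54167·e^(−0.0524t) = 3.97794
e^(−0.0524t) = 0.138241 → t = ln(7.23374)/0.0524 = 1.97876/0.0524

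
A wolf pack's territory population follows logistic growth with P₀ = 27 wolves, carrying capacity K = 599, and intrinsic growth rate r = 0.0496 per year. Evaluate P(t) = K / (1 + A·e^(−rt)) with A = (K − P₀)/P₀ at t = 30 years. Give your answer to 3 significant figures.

A = (599 − 27)/27 = 21.18519
P(30) = 599 / (1 + 21.18519·e^(−0.0496·30)) = 599 / (1 + 21.18519·0.225824)
= 599 / 5.78412 ≈ 103.56

≈ 104 wolves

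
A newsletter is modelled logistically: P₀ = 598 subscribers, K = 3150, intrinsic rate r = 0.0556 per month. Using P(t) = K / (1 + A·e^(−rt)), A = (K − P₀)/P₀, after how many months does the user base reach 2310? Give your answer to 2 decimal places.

t ≈ 44.29 months

A = (3150 − 598)/598 = 4.26756
2310 = 3150/(1 + 4.26756·e^(−0.0556t)) → 1 + 4.26756·e^(−0.0556t) = 1.36364
e^(−0.0556t) = 0.085209 → t = ln(11.73579)/0.0556 = 2.46264/0.0556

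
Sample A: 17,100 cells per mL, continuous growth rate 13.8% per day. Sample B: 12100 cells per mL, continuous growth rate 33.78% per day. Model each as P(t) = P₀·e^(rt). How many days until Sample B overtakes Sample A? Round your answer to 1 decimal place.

t ≈ 1.7 days

17100·e^(0.138t) = 12100·e^(0.3378t)
17100/12100 = e^((0.3378 − 0.138)t) → ln(1.41322) = 0.1998·t
t = 0.34587 / 0.1998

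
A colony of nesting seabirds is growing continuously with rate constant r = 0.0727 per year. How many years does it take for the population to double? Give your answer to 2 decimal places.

doubling time ≈ 9.53 years

doubling time = ln(2) / |r| = 0.69315 / 0.0727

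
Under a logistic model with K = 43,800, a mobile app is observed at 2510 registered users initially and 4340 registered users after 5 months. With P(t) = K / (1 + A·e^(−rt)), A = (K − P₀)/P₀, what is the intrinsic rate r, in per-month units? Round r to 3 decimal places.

r ≈ 0.119 per month

A = (43800 − 2510)/2510 = 16.4502
4340 = 43800/(1 + 16.4502·e^(−r·5)) → e^(−5r) = (10.09217 − 1)/16.4502 = 0.552709
r = −ln(0.552709)/5 = 0.59292/5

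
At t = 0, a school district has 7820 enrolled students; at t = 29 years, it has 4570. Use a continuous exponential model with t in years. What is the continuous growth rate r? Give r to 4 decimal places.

4570 = 7820 · e^(r·29)
e^(29r) = 4570/7820 = 0.5844
r = ln(0.5844) / 29 = -0.53717 / 29

r ≈ -0.0185 per year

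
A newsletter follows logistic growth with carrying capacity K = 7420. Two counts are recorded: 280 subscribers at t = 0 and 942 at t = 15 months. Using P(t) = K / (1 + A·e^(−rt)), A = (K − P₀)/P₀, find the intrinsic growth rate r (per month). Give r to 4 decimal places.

r ≈ 0.0874 per month

A = (7420 − 280)/280 = 25.5
942 = 7420/(1 + 25.5·e^(−r·15)) → e^(−15r) = (7.87686 − 1)/25.5 = 0.269681
r = −ln(0.269681)/15 = 1.31052/15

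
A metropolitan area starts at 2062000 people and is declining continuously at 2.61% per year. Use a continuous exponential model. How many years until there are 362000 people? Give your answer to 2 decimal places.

362000 = 2062000 · e^(-0.0261·t)
t = ln(362000/2062000) / -0.0261 = ln(0.17556) / -0.0261 = -1.73979 / -0.0261

t ≈ 66.66 years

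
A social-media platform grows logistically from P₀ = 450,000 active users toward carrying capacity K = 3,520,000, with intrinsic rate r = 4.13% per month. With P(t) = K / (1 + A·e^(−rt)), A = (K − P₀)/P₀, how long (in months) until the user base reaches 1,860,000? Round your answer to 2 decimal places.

t ≈ 49.25 months

A = (3520000 − 450000)/450000 = 6.82222
1860000 = 3520000/(1 + 6.82222·e^(−0.0413t)) → 1 + 6.82222·e^(−0.0413t) = 1.89247
e^(−0.0413t) = 0.130819 → t = ln(7.64418)/0.0413 = 2.03394/0.0413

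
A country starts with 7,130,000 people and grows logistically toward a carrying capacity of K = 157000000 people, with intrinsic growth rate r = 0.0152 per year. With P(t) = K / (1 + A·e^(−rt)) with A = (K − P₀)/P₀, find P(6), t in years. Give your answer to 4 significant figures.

≈ 7,777,000 people

A = (157000000 − 7130000)/7130000 = 21.01964
P(6) = 157000000 / (1 + 21.01964·e^(−0.0152·6)) = 157000000 / (1 + 21.01964·0.912835)
= 157000000 / 20.18746 ≈ 7777104.63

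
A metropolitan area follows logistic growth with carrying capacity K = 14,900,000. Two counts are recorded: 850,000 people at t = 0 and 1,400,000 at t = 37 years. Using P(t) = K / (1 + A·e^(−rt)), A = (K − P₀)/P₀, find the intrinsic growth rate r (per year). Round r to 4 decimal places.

r ≈ 0.0146 per year

A = (14900000 − 850000)/850000 = 16.52941
1400000 = 14900000/(1 + 16.52941·e^(−r·37)) → e^(−37r) = (10.64286 − 1)/16.52941 = 0.583376
r = −ln(0.583376)/37 = 0.53892/37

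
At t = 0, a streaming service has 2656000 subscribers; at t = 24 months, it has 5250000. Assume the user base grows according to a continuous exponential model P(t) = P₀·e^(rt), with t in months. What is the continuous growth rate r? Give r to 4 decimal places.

5250000 = 2656000 · e^(r·24)
e^(24r) = 5250000/2656000 = 1.97666
r = ln(1.97666) / 24 = 0.68141 / 24

r ≈ 0.0284 per month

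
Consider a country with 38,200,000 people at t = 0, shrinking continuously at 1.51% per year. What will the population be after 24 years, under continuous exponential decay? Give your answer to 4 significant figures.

≈ 26,590,000 people

P(24) = 38200000 · e^(-0.0151·24) = 38200000 · e^(-0.3624)
= 38200000 · 0.696 ≈ 26587349.38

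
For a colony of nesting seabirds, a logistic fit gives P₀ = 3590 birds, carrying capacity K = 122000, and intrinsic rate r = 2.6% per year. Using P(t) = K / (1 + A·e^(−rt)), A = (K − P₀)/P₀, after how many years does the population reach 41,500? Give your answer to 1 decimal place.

A = (122000 − 3590)/3590 = 32.98329
41500 = 122000/(1 + 32.98329·e^(−0.026t)) → 1 + 32.98329·e^(−0.026t) = 2.93976
e^(−0.026t) = 0.05881 → t = ln(17.00381)/0.026 = 2.83344/0.026

t ≈ 109.0 years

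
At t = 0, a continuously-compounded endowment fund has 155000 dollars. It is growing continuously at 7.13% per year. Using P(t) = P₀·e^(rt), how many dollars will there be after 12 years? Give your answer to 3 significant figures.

≈ 365,000 dollars

P(12) = 155000 · e^(0.0713·12) = 155000 · e^(0.8556)
= 155000 · 2.35279 ≈ 364681.77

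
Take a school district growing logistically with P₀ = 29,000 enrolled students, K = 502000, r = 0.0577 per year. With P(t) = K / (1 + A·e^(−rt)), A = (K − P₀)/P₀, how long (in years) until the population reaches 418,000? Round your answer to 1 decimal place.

t ≈ 76.2 years

A = (502000 − 29000)/29000 = 16.31034
418000 = 502000/(1 + 16.31034·e^(−0.0577t)) → 1 + 16.31034·e^(−0.0577t) = 1.20096
e^(−0.0577t) = 0.012321 → t = ln(81.16338)/0.0577 = 4.39646/0.0577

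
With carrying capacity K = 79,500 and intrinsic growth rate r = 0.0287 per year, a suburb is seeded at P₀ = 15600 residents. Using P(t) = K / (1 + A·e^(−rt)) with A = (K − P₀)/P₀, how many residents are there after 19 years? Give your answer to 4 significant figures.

≈ 23,560 residents

A = (79500 − 15600)/15600 = 4.09615
P(19) = 79500 / (1 + 4.09615·e^(−0.0287·19)) = 79500 / (1 + 4.09615·0.579668)
= 79500 / 3.37441 ≈ 23559.68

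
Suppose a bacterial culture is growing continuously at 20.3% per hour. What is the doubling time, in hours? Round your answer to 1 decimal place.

doubling time = ln(2) / |r| = 0.69315 / 0.203

doubling time ≈ 3.4 hours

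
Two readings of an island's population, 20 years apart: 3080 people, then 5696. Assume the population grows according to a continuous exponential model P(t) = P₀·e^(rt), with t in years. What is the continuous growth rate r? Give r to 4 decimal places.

r ≈ 0.0307 per year

5696 = 3080 · e^(r·20)
e^(20r) = 5696/3080 = 1.84935
r = ln(1.84935) / 20 = 0.61483 / 20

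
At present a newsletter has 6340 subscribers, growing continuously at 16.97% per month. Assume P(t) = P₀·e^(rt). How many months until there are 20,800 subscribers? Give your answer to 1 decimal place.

t ≈ 7.0 months

20800 = 6340 · e^(0.1697·t)
t = ln(20800/6340) / 0.1697 = ln(3.28076) / 0.1697 = 1.18807 / 0.1697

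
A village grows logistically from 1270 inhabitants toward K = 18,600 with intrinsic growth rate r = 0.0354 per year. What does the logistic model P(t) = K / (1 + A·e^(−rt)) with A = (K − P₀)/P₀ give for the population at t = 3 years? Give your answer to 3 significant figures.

≈ 1,400 inhabitants

A = (18600 − 1270)/1270 = 13.64567
P(3) = 18600 / (1 + 13.64567·e^(−0.0354·3)) = 18600 / (1 + 13.64567·0.899245)
= 18600 / 13.2708 ≈ 1401.57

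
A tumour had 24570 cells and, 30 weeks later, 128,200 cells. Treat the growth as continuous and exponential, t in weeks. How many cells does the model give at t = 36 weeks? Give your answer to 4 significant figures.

≈ 178,400 cells

r = ln(128200/24570) / 30 ≈ 0.055069 per week
P(36) = 24570 · e^(0.055069·36) = 24570 · 7.26072 ≈ 178395.79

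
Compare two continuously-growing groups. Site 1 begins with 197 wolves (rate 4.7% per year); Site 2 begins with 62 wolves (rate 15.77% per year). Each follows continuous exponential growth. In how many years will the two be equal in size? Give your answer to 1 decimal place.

t ≈ 10.4 years

197·e^(0.047t) = 62·e^(0.1577t)
197/62 = e^((0.1577 − 0.047)t) → ln(3.17742) = 0.1107·t
t = 1.15607 / 0.1107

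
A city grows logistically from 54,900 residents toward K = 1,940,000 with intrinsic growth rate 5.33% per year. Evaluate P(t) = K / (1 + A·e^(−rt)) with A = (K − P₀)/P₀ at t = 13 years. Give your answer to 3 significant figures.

A = (1940000 − 54900)/54900 = 34.33698
P(13) = 1940000 / (1 + 34.33698·e^(−0.0533·13)) = 1940000 / (1 + 34.33698·0.500124)
= 1940000 / 18.17273 ≈ 106753.35

≈ 107,000 residents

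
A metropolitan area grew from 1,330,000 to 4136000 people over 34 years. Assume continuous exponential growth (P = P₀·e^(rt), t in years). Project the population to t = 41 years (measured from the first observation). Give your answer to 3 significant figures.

r = ln(4136000/1330000) / 34 ≈ 0.033369 per year
P(41) = 1330000 · e^(0.033369·41) = 1330000 · 3.92801 ≈ 5224259.16

≈ 5,220,000 people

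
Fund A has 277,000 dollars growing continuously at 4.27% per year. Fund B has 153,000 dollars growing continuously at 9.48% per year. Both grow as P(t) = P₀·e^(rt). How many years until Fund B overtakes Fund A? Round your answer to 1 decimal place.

277000·e^(0.0427t) = 153000·e^(0.0948t)
277000/153000 = e^((0.0948 − 0.0427)t) → ln(1.81046) = 0.0521·t
t = 0.59358 / 0.0521

t ≈ 11.4 years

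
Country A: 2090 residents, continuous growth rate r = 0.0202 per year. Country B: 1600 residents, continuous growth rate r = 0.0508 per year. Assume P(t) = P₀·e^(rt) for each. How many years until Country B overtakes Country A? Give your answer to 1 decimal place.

2090·e^(0.0202t) = 1600·e^(0.0508t)
2090/1600 = e^((0.0508 − 0.0202)t) → ln(1.30625) = 0.0306·t
t = 0.26716 / 0.0306

t ≈ 8.7 years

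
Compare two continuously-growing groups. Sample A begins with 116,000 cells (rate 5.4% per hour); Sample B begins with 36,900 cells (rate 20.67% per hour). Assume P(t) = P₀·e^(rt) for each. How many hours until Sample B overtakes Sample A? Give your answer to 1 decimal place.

t ≈ 7.5 hours

116000·e^(0.054t) = 36900·e^(0.2067t)
116000/36900 = e^((0.2067 − 0.054)t) → ln(3.14363) = 0.1527·t
t = 1.14538 / 0.1527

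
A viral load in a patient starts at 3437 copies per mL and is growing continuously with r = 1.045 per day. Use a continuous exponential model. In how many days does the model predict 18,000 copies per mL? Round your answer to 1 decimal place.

18000 = 3437 · e^(1.045·t)
t = ln(18000/3437) / 1.045 = ln(5.23713) / 1.045 = 1.65577 / 1.045

t ≈ 1.6 days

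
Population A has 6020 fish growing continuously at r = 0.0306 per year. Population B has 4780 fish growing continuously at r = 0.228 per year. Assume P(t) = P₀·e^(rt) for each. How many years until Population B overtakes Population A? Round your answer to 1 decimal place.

6020·e^(0.0306t) = 4780·e^(0.228t)
6020/4780 = e^((0.228 − 0.0306)t) → ln(1.25941) = 0.1974·t
t = 0.23065 / 0.1974

t ≈ 1.2 years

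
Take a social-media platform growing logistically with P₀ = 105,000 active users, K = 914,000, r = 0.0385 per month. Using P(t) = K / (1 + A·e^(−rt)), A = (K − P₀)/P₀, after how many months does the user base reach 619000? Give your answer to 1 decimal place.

A = (914000 − 105000)/105000 = 7.70476
619000 = 914000/(1 + 7.70476·e^(−0.0385t)) → 1 + 7.70476·e^(−0.0385t) = 1.47658
e^(−0.0385t) = 0.061855 → t = ln(16.16694)/0.0385 = 2.78297/0.0385

t ≈ 72.3 months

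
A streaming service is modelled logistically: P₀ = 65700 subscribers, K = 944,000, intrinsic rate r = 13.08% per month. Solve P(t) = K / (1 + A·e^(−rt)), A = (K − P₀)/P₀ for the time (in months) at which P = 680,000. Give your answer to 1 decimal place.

t ≈ 27.1 months

A = (944000 − 65700)/65700 = 13.36834
680000 = 944000/(1 + 13.36834·e^(−0.1308t)) → 1 + 13.36834·e^(−0.1308t) = 1.38824
e^(−0.1308t) = 0.029041 → t = ln(34.43361)/0.1308 = 3.53903/0.1308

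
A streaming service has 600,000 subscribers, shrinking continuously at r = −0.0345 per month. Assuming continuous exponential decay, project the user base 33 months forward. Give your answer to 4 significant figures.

≈ 192,200 subscribers

P(33) = 600000 · e^(-0.0345·33) = 600000 · e^(-1.1385)
= 600000 · 0.3203 ≈ 192179.47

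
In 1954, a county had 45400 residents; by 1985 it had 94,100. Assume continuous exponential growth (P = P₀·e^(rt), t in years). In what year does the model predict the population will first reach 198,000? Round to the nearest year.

r = ln(94100/45400) / 31 = 0.72885/31 ≈ 0.023511 per year
t = ln(198000/45400) / r = 1.47275/0.023511 ≈ 62.64 years after 1954

year 2017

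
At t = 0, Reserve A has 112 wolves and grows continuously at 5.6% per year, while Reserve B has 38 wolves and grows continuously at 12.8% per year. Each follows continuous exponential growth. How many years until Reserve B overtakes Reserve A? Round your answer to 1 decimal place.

112·e^(0.056t) = 38·e^(0.128t)
112/38 = e^((0.128 − 0.056)t) → ln(2.94737) = 0.072·t
t = 1.08091 / 0.072

t ≈ 15.0 years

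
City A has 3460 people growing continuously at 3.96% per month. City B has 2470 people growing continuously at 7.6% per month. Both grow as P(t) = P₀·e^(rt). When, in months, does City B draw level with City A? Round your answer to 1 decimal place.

t ≈ 9.3 months

3460·e^(0.0396t) = 2470·e^(0.076t)
3460/2470 = e^((0.076 − 0.0396)t) → ln(1.40081) = 0.0364·t
t = 0.33705 / 0.0364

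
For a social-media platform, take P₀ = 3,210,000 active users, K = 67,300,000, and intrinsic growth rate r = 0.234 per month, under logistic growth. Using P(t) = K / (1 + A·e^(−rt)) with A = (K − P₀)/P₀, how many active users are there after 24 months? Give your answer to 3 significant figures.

A = (67300000 − 3210000)/3210000 = 19.96573
P(24) = 67300000 / (1 + 19.96573·e^(−0.234·24)) = 67300000 / (1 + 19.96573·0.003639)
= 67300000 / 1.07266 ≈ 62741300.7

≈ 62,700,000 active users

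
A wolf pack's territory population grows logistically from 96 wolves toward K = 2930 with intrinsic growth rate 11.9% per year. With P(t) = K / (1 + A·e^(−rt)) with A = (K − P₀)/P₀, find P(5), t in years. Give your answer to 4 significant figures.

A = (2930 − 96)/96 = 29.52083
P(5) = 2930 / (1 + 29.52083·e^(−0.119·5)) = 2930 / (1 + 29.52083·0.551563)
= 2930 / 17.28259 ≈ 169.53

≈ 169.5 wolves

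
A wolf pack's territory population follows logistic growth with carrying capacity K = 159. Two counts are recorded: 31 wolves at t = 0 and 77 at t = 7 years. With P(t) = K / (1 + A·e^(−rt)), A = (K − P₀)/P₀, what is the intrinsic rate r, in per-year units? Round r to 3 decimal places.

A = (159 − 31)/31 = 4.12903
77 = 159/(1 + 4.12903·e^(−r·7)) → e^(−7r) = (2.06494 − 1)/4.12903 = 0.257914
r = −ln(0.257914)/7 = 1.35513/7

r ≈ 0.194 per year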